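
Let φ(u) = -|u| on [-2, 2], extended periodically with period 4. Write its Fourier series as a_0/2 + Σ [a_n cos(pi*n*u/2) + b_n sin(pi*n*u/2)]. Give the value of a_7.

8/(49*pi**2)

a_7 = 1/2 ∫_{-2}^{2} φ(u) cos(7*pi*u/2) du.
φ is even and cos(7*pi*u/2) is even, so the integrand is even and a_7 = ∫_0^{2} φ(u) cos(7*pi*u/2) du.
Integrating by parts (boundary term plus one more integral), an antiderivative of (-u) cos(7*pi*u/2) is -2*u*sin(7*pi*u/2)/(7*pi) - 4*cos(7*pi*u/2)/(49*pi**2); evaluating from 0 to 2: ∫_{0}^{2} (-u) cos(7*pi*u/2) du = (4/(49*pi**2)) - (-4/(49*pi**2)) = 8/(49*pi**2).
Hence a_7 = 8/(49*pi**2).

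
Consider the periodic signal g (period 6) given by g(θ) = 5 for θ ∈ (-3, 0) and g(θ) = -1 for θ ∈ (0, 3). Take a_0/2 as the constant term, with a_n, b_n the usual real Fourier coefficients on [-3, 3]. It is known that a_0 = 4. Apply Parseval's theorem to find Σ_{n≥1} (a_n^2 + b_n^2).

Parseval: a_0^2/2 + Σ_{n≥1} (a_n^2+b_n^2) = 1/3 ∫_{-3}^{3} g(θ)^2 dθ = 26.
Subtract a_0^2/2 = 8: Σ (a_n^2+b_n^2) = 18.

18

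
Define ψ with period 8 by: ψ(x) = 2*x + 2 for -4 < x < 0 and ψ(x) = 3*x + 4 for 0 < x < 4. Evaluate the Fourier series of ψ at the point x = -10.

-2

x = -10 differs from x = -2 by -1 full period(s), and the series is 8-periodic.
ψ is continuous at x = -2 with value -2, so the series converges to -2 there.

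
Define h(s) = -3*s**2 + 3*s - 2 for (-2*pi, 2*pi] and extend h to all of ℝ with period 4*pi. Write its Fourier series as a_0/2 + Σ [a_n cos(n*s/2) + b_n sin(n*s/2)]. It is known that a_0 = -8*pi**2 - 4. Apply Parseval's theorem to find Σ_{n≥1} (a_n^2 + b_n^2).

pi**2*(24 + 128*pi**2/5)

Parseval: a_0^2/2 + Σ_{n≥1} (a_n^2+b_n^2) = (1/(2*pi)) ∫_{-2*pi}^{2*pi} h(s)^2 ds = 8 + 56*pi**2 + 288*pi**4/5.
Subtract a_0^2/2 = 8*(1 + 2*pi**2)**2: Σ (a_n^2+b_n^2) = pi**2*(24 + 128*pi**2/5).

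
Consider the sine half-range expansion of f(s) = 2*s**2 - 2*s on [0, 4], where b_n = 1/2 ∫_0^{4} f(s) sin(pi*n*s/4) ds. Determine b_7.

b_7 = 1/2 ∫_0^{4} (2*s**2 - 2*s) sin(7*pi*s/4) ds.
Integrating by parts twice (tabular method), an antiderivative of (2*s**2 - 2*s) sin(7*pi*s/4) is -8*s**2*cos(7*pi*s/4)/(7*pi) + 64*s*sin(7*pi*s/4)/(49*pi**2) + 8*s*cos(7*pi*s/4)/(7*pi) - 32*sin(7*pi*s/4)/(49*pi**2) + 256*cos(7*pi*s/4)/(343*pi**3); evaluating from 0 to 4: ∫_{0}^{4} (2*s**2 - 2*s) sin(7*pi*s/4) ds = (32*(-8 + 147*pi**2)/(343*pi**3)) - (256/(343*pi**3)) = 32*(-16 + 147*pi**2)/(343*pi**3).
Hence b_7 = (1/2)·(32*(-16 + 147*pi**2)/(343*pi**3)) = 16*(-16 + 147*pi**2)/(343*pi**3).

16*(-16 + 147*pi**2)/(343*pi**3)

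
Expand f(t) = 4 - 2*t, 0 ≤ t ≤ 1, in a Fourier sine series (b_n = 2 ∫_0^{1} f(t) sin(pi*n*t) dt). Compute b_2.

b_2 = 2 ∫_0^{1} (4 - 2*t) sin(2*pi*t) dt.
Integrating by parts (boundary term plus one more integral), an antiderivative of (4 - 2*t) sin(2*pi*t) is t*cos(2*pi*t)/pi - sin(2*pi*t)/(2*pi**2) - 2*cos(2*pi*t)/pi; evaluating from 0 to 1: ∫_{0}^{1} (4 - 2*t) sin(2*pi*t) dt = (-1/pi) - (-2/pi) = 1/pi.
Hence b_2 = 2·(1/pi) = 2/pi.

2/pi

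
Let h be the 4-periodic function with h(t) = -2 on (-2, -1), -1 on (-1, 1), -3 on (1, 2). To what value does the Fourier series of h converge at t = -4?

t = -4 differs from t = 0 by -1 full period(s), and the series is 4-periodic.
h is continuous at t = 0 with value -1, so the series converges to -1 there.

-1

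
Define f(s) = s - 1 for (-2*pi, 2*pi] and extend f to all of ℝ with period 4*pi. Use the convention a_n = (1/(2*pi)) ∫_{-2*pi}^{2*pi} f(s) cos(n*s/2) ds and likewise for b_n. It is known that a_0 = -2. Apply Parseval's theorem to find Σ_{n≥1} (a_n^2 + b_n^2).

8*pi**2/3

Parseval: a_0^2/2 + Σ_{n≥1} (a_n^2+b_n^2) = (1/(2*pi)) ∫_{-2*pi}^{2*pi} f(s)^2 ds = 2 + 8*pi**2/3.
Subtract a_0^2/2 = 2: Σ (a_n^2+b_n^2) = 8*pi**2/3.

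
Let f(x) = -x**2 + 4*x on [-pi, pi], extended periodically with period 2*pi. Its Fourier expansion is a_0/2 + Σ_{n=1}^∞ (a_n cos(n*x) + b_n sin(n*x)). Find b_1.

8

b_1 = 1/pi ∫_{-pi}^{pi} f(x) sin(x) dx.
Integrating by parts twice (tabular method), an antiderivative of (-x**2 + 4*x) sin(x) is x**2*cos(x) - 2*x*sin(x) - 4*x*cos(x) + 4*sin(x) - 2*cos(x); evaluating from -pi to pi: ∫_{-pi}^{pi} (-x**2 + 4*x) sin(x) dx = (-pi**2 + 2 + 4*pi) - (-4*pi - pi**2 + 2) = 8*pi.
Hence b_1 = (1/pi)·(8*pi) = 8.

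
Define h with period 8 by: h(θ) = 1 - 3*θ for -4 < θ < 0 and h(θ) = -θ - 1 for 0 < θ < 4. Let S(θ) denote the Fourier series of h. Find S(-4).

4

θ = -4 differs from θ = 4 by -1 full period(s), and the series is 8-periodic.
At θ = 4 the one-sided limits are h(4^-) = -5 and h(4^+) = 13.
By Dirichlet's theorem the series converges to their average, [(-5) + (13)]/2 = 4.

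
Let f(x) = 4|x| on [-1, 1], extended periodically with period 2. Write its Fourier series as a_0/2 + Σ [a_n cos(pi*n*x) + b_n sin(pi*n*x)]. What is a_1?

-16/pi**2

a_1 = ∫_{-1}^{1} f(x) cos(pi*x) dx.
f is even and cos(pi*x) is even, so the integrand is even and a_1 = 2 ∫_0^{1} f(x) cos(pi*x) dx.
Integrating by parts (boundary term plus one more integral), an antiderivative of (4*x) cos(pi*x) is 4*x*sin(pi*x)/pi + 4*cos(pi*x)/pi**2; evaluating from 0 to 1: ∫_{0}^{1} (4*x) cos(pi*x) dx = (-4/pi**2) - (4/pi**2) = -8/pi**2.
Hence a_1 = 2·(-8/pi**2) = -16/pi**2.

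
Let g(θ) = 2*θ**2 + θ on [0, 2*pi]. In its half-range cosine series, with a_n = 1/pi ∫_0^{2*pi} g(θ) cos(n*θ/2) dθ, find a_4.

a_4 = 1/pi ∫_0^{2*pi} (2*θ**2 + θ) cos(2*θ) dθ.
Integrating by parts twice (tabular method), an antiderivative of (2*θ**2 + θ) cos(2*θ) is θ**2*sin(2*θ) + θ*sin(2*θ)/2 + θ*cos(2*θ) - sin(2*θ)/2 + cos(2*θ)/4; evaluating from 0 to 2*pi: ∫_{0}^{2*pi} (2*θ**2 + θ) cos(2*θ) dθ = (1/4 + 2*pi) - (1/4) = 2*pi.
Hence a_4 = (1/pi)·(2*pi) = 2.

2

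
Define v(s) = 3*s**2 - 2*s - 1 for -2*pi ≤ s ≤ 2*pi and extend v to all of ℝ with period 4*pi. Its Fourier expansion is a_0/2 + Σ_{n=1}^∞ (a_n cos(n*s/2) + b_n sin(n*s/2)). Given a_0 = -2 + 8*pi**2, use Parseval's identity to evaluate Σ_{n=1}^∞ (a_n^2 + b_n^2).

32*pi**2*(5 + 12*pi**2)/15

Parseval: a_0^2/2 + Σ_{n≥1} (a_n^2+b_n^2) = (1/(2*pi)) ∫_{-2*pi}^{2*pi} v(s)^2 ds = -16*pi**2/3 + 2 + 288*pi**4/5.
Subtract a_0^2/2 = 2*(1 - 4*pi**2)**2: Σ (a_n^2+b_n^2) = 32*pi**2*(5 + 12*pi**2)/15.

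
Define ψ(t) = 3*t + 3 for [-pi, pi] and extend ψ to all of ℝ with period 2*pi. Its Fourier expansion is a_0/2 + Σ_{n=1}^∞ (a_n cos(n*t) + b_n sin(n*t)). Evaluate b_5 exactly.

b_5 = 1/pi ∫_{-pi}^{pi} ψ(t) sin(5*t) dt.
Integrating by parts (boundary term plus one more integral), an antiderivative of (3*t + 3) sin(5*t) is -3*t*cos(5*t)/5 + 3*sin(5*t)/25 - 3*cos(5*t)/5; evaluating from -pi to pi: ∫_{-pi}^{pi} (3*t + 3) sin(5*t) dt = (3/5 + 3*pi/5) - (3/5 - 3*pi/5) = 6*pi/5.
Hence b_5 = (1/pi)·(6*pi/5) = 6/5.

6/5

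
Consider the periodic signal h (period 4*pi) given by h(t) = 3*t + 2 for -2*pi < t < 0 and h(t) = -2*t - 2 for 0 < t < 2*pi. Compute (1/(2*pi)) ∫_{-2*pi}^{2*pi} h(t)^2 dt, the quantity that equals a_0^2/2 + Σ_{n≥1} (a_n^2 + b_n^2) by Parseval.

-4*pi + 8 + 52*pi**2/3

(1/(2*pi)) ∫_{-2*pi}^{2*pi} h(t)^2 dt = (1/(2*pi)) · (8*pi*(-3*pi + 6 + 13*pi**2)/3) = -4*pi + 8 + 52*pi**2/3.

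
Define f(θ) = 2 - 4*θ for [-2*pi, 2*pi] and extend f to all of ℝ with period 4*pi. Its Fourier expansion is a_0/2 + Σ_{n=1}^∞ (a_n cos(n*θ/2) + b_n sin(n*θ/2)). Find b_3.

b_3 = (1/(2*pi)) ∫_{-2*pi}^{2*pi} f(θ) sin(3*θ/2) dθ.
Integrating by parts (boundary term plus one more integral), an antiderivative of (2 - 4*θ) sin(3*θ/2) is 8*θ*cos(3*θ/2)/3 - 16*sin(3*θ/2)/9 - 4*cos(3*θ/2)/3; evaluating from -2*pi to 2*pi: ∫_{-2*pi}^{2*pi} (2 - 4*θ) sin(3*θ/2) dθ = (4/3 - 16*pi/3) - (4/3 + 16*pi/3) = -32*pi/3.
Hence b_3 = (1/(2*pi))·(-32*pi/3) = -16/3.

-16/3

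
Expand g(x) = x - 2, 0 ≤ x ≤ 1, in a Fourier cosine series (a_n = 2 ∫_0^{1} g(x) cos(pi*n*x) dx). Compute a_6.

a_6 = 2 ∫_0^{1} (x - 2) cos(6*pi*x) dx.
Integrating by parts (boundary term plus one more integral), an antiderivative of (x - 2) cos(6*pi*x) is x*sin(6*pi*x)/(6*pi) - sin(6*pi*x)/(3*pi) + cos(6*pi*x)/(36*pi**2); evaluating from 0 to 1: ∫_{0}^{1} (x - 2) cos(6*pi*x) dx = (1/(36*pi**2)) - (1/(36*pi**2)) = 0.
Hence a_6 = 2·(0) = 0.

0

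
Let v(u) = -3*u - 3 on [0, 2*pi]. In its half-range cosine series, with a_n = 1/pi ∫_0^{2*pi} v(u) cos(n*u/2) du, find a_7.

a_7 = 1/pi ∫_0^{2*pi} (-3*u - 3) cos(7*u/2) du.
Integrating by parts (boundary term plus one more integral), an antiderivative of (-3*u - 3) cos(7*u/2) is -6*u*sin(7*u/2)/7 - 6*sin(7*u/2)/7 - 12*cos(7*u/2)/49; evaluating from 0 to 2*pi: ∫_{0}^{2*pi} (-3*u - 3) cos(7*u/2) du = (12/49) - (-12/49) = 24/49.
Hence a_7 = (1/pi)·(24/49) = 24/(49*pi).

24/(49*pi)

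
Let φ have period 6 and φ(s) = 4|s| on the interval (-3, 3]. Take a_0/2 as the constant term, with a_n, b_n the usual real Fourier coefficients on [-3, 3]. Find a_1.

a_1 = 1/3 ∫_{-3}^{3} φ(s) cos(pi*s/3) ds.
φ is even and cos(pi*s/3) is even, so the integrand is even and a_1 = 2/3 ∫_0^{3} φ(s) cos(pi*s/3) ds.
Integrating by parts (boundary term plus one more integral), an antiderivative of (4*s) cos(pi*s/3) is 12*s*sin(pi*s/3)/pi + 36*cos(pi*s/3)/pi**2; evaluating from 0 to 3: ∫_{0}^{3} (4*s) cos(pi*s/3) ds = (-36/pi**2) - (36/pi**2) = -72/pi**2.
Hence a_1 = (2/3)·(-72/pi**2) = -48/pi**2.

-48/pi**2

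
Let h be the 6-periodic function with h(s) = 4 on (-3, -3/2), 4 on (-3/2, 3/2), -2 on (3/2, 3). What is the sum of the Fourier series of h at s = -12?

s = -12 differs from s = 0 by -2 full period(s), and the series is 6-periodic.
h is continuous at s = 0 with value 4, so the series converges to 4 there.

4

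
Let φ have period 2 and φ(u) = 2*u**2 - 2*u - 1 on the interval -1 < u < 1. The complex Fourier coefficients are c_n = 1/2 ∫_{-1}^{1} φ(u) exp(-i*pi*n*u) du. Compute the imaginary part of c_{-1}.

-2/pi

Since φ is real-valued, Im(c_{-1}) = -1/2 ∫_{-1}^{1} φ(u) sin(-pi*u) du = b_{1}/2.
Integrating by parts twice (tabular method), an antiderivative of (2*u**2 - 2*u - 1) sin(-pi*u) is 2*u**2*cos(pi*u)/pi - 4*u*sin(pi*u)/pi**2 - 2*u*cos(pi*u)/pi + 2*sin(pi*u)/pi**2 - cos(pi*u)/pi - 4*cos(pi*u)/pi**3; evaluating from -1 to 1: ∫_{-1}^{1} (2*u**2 - 2*u - 1) sin(-pi*u) du = ((4 + pi**2)/pi**3) - (-3/pi + 4/pi**3) = 4/pi.
Hence Im(c_{-1}) = (-1/2)·(4/pi) = -2/pi.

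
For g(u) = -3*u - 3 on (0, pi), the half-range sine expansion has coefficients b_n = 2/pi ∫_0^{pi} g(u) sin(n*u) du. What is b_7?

6*(-pi - 2)/(7*pi)

b_7 = 2/pi ∫_0^{pi} (-3*u - 3) sin(7*u) du.
Integrating by parts (boundary term plus one more integral), an antiderivative of (-3*u - 3) sin(7*u) is 3*u*cos(7*u)/7 - 3*sin(7*u)/49 + 3*cos(7*u)/7; evaluating from 0 to pi: ∫_{0}^{pi} (-3*u - 3) sin(7*u) du = (-3*pi/7 - 3/7) - (3/7) = -3*pi/7 - 6/7.
Hence b_7 = (2/pi)·(-3*pi/7 - 6/7) = 6*(-pi - 2)/(7*pi).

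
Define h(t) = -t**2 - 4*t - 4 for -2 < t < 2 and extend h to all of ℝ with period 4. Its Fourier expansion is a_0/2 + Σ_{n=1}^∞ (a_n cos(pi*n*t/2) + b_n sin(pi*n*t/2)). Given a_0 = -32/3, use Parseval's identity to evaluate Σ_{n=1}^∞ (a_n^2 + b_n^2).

2048/45

Parseval: a_0^2/2 + Σ_{n≥1} (a_n^2+b_n^2) = 1/2 ∫_{-2}^{2} h(t)^2 dt = 512/5.
Subtract a_0^2/2 = 512/9: Σ (a_n^2+b_n^2) = 2048/45.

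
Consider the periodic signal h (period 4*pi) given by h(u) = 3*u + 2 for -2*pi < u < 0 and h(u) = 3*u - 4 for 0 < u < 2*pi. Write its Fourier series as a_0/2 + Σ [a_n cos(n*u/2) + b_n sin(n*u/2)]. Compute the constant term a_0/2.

-1

a_0 = (1/(2*pi)) ∫_{-2*pi}^{2*pi} h(u) du = (1/(2*pi)) · (-4*pi) = -2.
So the constant term a_0/2 = -1.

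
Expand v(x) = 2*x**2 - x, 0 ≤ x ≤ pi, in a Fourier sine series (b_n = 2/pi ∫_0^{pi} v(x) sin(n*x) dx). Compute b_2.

1 - 2*pi

b_2 = 2/pi ∫_0^{pi} (2*x**2 - x) sin(2*x) dx.
Integrating by parts twice (tabular method), an antiderivative of (2*x**2 - x) sin(2*x) is -x**2*cos(2*x) + x*sin(2*x) + x*cos(2*x)/2 - sin(2*x)/4 + cos(2*x)/2; evaluating from 0 to pi: ∫_{0}^{pi} (2*x**2 - x) sin(2*x) dx = (-pi**2 + 1/2 + pi/2) - (1/2) = pi*(1/2 - pi).
Hence b_2 = (2/pi)·(pi*(1/2 - pi)) = 1 - 2*pi.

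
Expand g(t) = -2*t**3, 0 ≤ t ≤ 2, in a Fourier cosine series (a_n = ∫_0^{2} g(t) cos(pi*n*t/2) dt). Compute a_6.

-8/(3*pi**2)

a_6 = ∫_0^{2} (-2*t**3) cos(3*pi*t) dt.
Integrating by parts three times (tabular method), an antiderivative of (-2*t**3) cos(3*pi*t) is -2*t**3*sin(3*pi*t)/(3*pi) - 2*t**2*cos(3*pi*t)/(3*pi**2) + 4*t*sin(3*pi*t)/(9*pi**3) + 4*cos(3*pi*t)/(27*pi**4); evaluating from 0 to 2: ∫_{0}^{2} (-2*t**3) cos(3*pi*t) dt = (4*(1 - 18*pi**2)/(27*pi**4)) - (4/(27*pi**4)) = -8/(3*pi**2).
Hence a_6 = -8/(3*pi**2).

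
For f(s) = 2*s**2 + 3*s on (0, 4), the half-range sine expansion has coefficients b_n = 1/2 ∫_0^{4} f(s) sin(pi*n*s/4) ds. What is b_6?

b_6 = 1/2 ∫_0^{4} (2*s**2 + 3*s) sin(3*pi*s/2) ds.
Integrating by parts twice (tabular method), an antiderivative of (2*s**2 + 3*s) sin(3*pi*s/2) is -4*s**2*cos(3*pi*s/2)/(3*pi) + 16*s*sin(3*pi*s/2)/(9*pi**2) - 2*s*cos(3*pi*s/2)/pi + 4*sin(3*pi*s/2)/(3*pi**2) + 32*cos(3*pi*s/2)/(27*pi**3); evaluating from 0 to 4: ∫_{0}^{4} (2*s**2 + 3*s) sin(3*pi*s/2) ds = (8*(4 - 99*pi**2)/(27*pi**3)) - (32/(27*pi**3)) = -88/(3*pi).
Hence b_6 = (1/2)·(-88/(3*pi)) = -44/(3*pi).

-44/(3*pi)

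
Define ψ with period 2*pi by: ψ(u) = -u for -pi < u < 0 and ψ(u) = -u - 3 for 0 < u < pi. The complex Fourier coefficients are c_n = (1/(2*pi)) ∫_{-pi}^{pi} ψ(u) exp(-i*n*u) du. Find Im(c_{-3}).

Since ψ is real-valued, Im(c_{-3}) = -(1/(2*pi)) ∫_{-pi}^{pi} ψ(u) sin(-3*u) du = b_{3}/2.
Split the integral at the breakpoints.
Integrating by parts (boundary term plus one more integral), an antiderivative of (-u) sin(-3*u) is -u*cos(3*u)/3 + sin(3*u)/9; evaluating from -pi to 0: ∫_{-pi}^{0} (-u) sin(-3*u) du = (0) - (-pi/3) = pi/3.
Integrating by parts (boundary term plus one more integral), an antiderivative of (-u - 3) sin(-3*u) is -u*cos(3*u)/3 + sin(3*u)/9 - cos(3*u); evaluating from 0 to pi: ∫_{0}^{pi} (-u - 3) sin(-3*u) du = (1 + pi/3) - (-1) = pi/3 + 2.
So ∫_{-pi}^{pi} ψ(u) sin(-3*u) du = 2 + 2*pi/3.
Hence Im(c_{-3}) = (-1/(2*pi))·(2 + 2*pi/3) = (-pi - 3)/(3*pi).

(-pi - 3)/(3*pi)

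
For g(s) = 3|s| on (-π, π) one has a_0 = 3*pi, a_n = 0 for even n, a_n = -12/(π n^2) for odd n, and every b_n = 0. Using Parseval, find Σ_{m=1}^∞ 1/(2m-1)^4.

Parseval: a_0^2/2 + Σ a_n^2 = (1/π) ∫_{-π}^{π} g(s)^2 ds = 6*pi**2.
Subtract a_0^2/2 = 9*pi**2/2: Σ a_n^2 = 3*pi**2/2.
Only odd n contribute, with a_n^2 = 144/(π^2 n^4), so Σ_{m≥1} 1/(2m-1)^4 = π^2·(3*pi**2/2)/144 = pi**4/96.

pi**4/96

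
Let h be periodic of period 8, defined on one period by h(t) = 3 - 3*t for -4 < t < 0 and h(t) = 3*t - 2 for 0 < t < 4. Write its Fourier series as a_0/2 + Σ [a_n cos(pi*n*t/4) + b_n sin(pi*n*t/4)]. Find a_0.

13

a_0 = 1/4 ∫_{-4}^{4} h(t) dt = 1/4 · (52) = 13.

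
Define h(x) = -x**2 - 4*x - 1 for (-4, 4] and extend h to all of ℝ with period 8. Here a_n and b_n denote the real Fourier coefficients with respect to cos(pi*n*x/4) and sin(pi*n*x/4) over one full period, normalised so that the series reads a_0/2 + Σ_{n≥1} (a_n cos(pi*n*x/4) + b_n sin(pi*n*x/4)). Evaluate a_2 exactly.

-16/pi**2

a_2 = 1/4 ∫_{-4}^{4} h(x) cos(pi*x/2) dx.
Integrating by parts twice (tabular method), an antiderivative of (-x**2 - 4*x - 1) cos(pi*x/2) is -2*x**2*sin(pi*x/2)/pi - 8*x*sin(pi*x/2)/pi - 8*x*cos(pi*x/2)/pi**2 - 2*sin(pi*x/2)/pi + 16*sin(pi*x/2)/pi**3 - 16*cos(pi*x/2)/pi**2; evaluating from -4 to 4: ∫_{-4}^{4} (-x**2 - 4*x - 1) cos(pi*x/2) dx = (-48/pi**2) - (16/pi**2) = -64/pi**2.
Hence a_2 = (1/4)·(-64/pi**2) = -16/pi**2.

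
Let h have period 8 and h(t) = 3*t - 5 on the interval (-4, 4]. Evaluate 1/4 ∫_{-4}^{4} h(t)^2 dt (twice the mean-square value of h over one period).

146

1/4 ∫_{-4}^{4} h(t)^2 dt = 1/4 · (584) = 146.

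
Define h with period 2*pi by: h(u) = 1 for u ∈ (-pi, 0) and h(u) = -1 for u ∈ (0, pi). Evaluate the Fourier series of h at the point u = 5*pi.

u = 5*pi differs from u = pi by 2 full period(s), and the series is 2*pi-periodic.
At u = pi the one-sided limits are h(pi^-) = -1 and h(pi^+) = 1.
By Dirichlet's theorem the series converges to their average, [(-1) + (1)]/2 = 0.

0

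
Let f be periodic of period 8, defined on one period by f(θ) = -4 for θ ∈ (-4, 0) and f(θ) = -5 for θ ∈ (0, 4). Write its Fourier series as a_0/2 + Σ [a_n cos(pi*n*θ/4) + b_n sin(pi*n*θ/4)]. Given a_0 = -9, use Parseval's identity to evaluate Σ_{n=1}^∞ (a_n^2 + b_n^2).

1/2

Parseval: a_0^2/2 + Σ_{n≥1} (a_n^2+b_n^2) = 1/4 ∫_{-4}^{4} f(θ)^2 dθ = 41.
Subtract a_0^2/2 = 81/2: Σ (a_n^2+b_n^2) = 1/2.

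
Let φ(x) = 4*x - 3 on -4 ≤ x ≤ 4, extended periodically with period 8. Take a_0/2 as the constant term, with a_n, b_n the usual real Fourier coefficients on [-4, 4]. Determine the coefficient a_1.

a_1 = 1/4 ∫_{-4}^{4} φ(x) cos(pi*x/4) dx.
Integrating by parts (boundary term plus one more integral), an antiderivative of (4*x - 3) cos(pi*x/4) is 16*x*sin(pi*x/4)/pi - 12*sin(pi*x/4)/pi + 64*cos(pi*x/4)/pi**2; evaluating from -4 to 4: ∫_{-4}^{4} (4*x - 3) cos(pi*x/4) dx = (-64/pi**2) - (-64/pi**2) = 0.
Hence a_1 = (1/4)·(0) = 0.

0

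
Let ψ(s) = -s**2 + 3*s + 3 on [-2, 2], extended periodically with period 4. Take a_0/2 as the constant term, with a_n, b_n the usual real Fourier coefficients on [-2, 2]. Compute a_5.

16/(25*pi**2)

a_5 = 1/2 ∫_{-2}^{2} ψ(s) cos(5*pi*s/2) ds.
Integrating by parts twice (tabular method), an antiderivative of (-s**2 + 3*s + 3) cos(5*pi*s/2) is -2*s**2*sin(5*pi*s/2)/(5*pi) + 6*s*sin(5*pi*s/2)/(5*pi) - 8*s*cos(5*pi*s/2)/(25*pi**2) + 16*sin(5*pi*s/2)/(125*pi**3) + 6*sin(5*pi*s/2)/(5*pi) + 12*cos(5*pi*s/2)/(25*pi**2); evaluating from -2 to 2: ∫_{-2}^{2} (-s**2 + 3*s + 3) cos(5*pi*s/2) ds = (4/(25*pi**2)) - (-28/(25*pi**2)) = 32/(25*pi**2).
Hence a_5 = (1/2)·(32/(25*pi**2)) = 16/(25*pi**2).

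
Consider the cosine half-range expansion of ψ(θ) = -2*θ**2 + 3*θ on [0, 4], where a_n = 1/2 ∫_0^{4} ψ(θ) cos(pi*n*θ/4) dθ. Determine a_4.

a_4 = 1/2 ∫_0^{4} (-2*θ**2 + 3*θ) cos(pi*θ) dθ.
Integrating by parts twice (tabular method), an antiderivative of (-2*θ**2 + 3*θ) cos(pi*θ) is -2*θ**2*sin(pi*θ)/pi + 3*θ*sin(pi*θ)/pi - 4*θ*cos(pi*θ)/pi**2 + 4*sin(pi*θ)/pi**3 + 3*cos(pi*θ)/pi**2; evaluating from 0 to 4: ∫_{0}^{4} (-2*θ**2 + 3*θ) cos(pi*θ) dθ = (-13/pi**2) - (3/pi**2) = -16/pi**2.
Hence a_4 = (1/2)·(-16/pi**2) = -8/pi**2.

-8/pi**2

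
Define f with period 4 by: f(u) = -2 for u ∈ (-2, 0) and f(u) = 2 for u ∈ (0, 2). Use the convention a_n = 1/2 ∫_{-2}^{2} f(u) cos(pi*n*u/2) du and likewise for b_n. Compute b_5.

8/(5*pi)

b_5 = 1/2 ∫_{-2}^{2} f(u) sin(5*pi*u/2) du.
f is odd and sin(5*pi*u/2) is odd, so the integrand is even and b_5 = ∫_0^{2} f(u) sin(5*pi*u/2) du.
Directly, an antiderivative of (2) sin(5*pi*u/2) is -4*cos(5*pi*u/2)/(5*pi); evaluating from 0 to 2: ∫_{0}^{2} (2) sin(5*pi*u/2) du = (4/(5*pi)) - (-4/(5*pi)) = 8/(5*pi).
Hence b_5 = 8/(5*pi).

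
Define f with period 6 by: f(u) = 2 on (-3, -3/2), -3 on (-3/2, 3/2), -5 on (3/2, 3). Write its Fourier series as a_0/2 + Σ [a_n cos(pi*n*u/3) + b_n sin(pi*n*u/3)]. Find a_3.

a_3 = 1/3 ∫_{-3}^{3} f(u) cos(pi*u) du.
Split the integral at the breakpoints.
Directly, an antiderivative of (2) cos(pi*u) is 2*sin(pi*u)/pi; evaluating from -3 to -3/2: ∫_{-3}^{-3/2} (2) cos(pi*u) du = (2/pi) - (0) = 2/pi.
Directly, an antiderivative of (-3) cos(pi*u) is -3*sin(pi*u)/pi; evaluating from -3/2 to 3/2: ∫_{-3/2}^{3/2} (-3) cos(pi*u) du = (3/pi) - (-3/pi) = 6/pi.
Directly, an antiderivative of (-5) cos(pi*u) is -5*sin(pi*u)/pi; evaluating from 3/2 to 3: ∫_{3/2}^{3} (-5) cos(pi*u) du = (0) - (5/pi) = -5/pi.
Summing the pieces and multiplying by (1/3) gives a_3 = 1/pi.

1/pi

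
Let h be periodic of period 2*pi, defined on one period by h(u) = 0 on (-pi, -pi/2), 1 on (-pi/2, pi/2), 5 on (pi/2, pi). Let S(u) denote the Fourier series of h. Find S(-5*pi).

5/2

u = -5*pi differs from u = -pi by -2 full period(s), and the series is 2*pi-periodic.
At u = -pi the one-sided limits are h(-pi^-) = 5 and h(-pi^+) = 0.
By Dirichlet's theorem the series converges to their average, [(5) + (0)]/2 = 5/2.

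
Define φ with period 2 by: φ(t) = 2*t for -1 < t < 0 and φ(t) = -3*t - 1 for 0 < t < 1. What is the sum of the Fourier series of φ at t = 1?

t = 1 differs from t = -1 by 1 full period(s), and the series is 2-periodic.
At t = -1 the one-sided limits are φ(-1^-) = -4 and φ(-1^+) = -2.
By Dirichlet's theorem the series converges to their average, [(-4) + (-2)]/2 = -3.

-3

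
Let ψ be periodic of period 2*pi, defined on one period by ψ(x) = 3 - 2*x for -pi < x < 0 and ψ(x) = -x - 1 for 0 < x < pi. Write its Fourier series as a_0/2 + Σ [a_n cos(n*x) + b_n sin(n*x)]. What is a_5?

-2/(25*pi)

a_5 = 1/pi ∫_{-pi}^{pi} ψ(x) cos(5*x) dx.
Split the integral at the breakpoints.
Integrating by parts (boundary term plus one more integral), an antiderivative of (3 - 2*x) cos(5*x) is -2*x*sin(5*x)/5 + 3*sin(5*x)/5 - 2*cos(5*x)/25; evaluating from -pi to 0: ∫_{-pi}^{0} (3 - 2*x) cos(5*x) dx = (-2/25) - (2/25) = -4/25.
Integrating by parts (boundary term plus one more integral), an antiderivative of (-x - 1) cos(5*x) is -x*sin(5*x)/5 - sin(5*x)/5 - cos(5*x)/25; evaluating from 0 to pi: ∫_{0}^{pi} (-x - 1) cos(5*x) dx = (1/25) - (-1/25) = 2/25.
Summing the pieces and multiplying by (1/pi) gives a_5 = -2/(25*pi).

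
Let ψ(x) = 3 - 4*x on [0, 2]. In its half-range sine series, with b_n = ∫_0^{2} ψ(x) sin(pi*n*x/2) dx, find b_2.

b_2 = ∫_0^{2} (3 - 4*x) sin(pi*x) dx.
Integrating by parts (boundary term plus one more integral), an antiderivative of (3 - 4*x) sin(pi*x) is 4*x*cos(pi*x)/pi - 4*sin(pi*x)/pi**2 - 3*cos(pi*x)/pi; evaluating from 0 to 2: ∫_{0}^{2} (3 - 4*x) sin(pi*x) dx = (5/pi) - (-3/pi) = 8/pi.
Hence b_2 = 8/pi.

8/pi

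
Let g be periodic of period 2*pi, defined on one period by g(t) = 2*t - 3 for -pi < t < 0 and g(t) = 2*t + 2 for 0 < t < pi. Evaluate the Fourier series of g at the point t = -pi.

t = -pi differs from t = pi by -1 full period(s), and the series is 2*pi-periodic.
At t = pi the one-sided limits are g(pi^-) = 2 + 2*pi and g(pi^+) = -2*pi - 3.
By Dirichlet's theorem the series converges to their average, [(2 + 2*pi) + (-2*pi - 3)]/2 = -1/2.

-1/2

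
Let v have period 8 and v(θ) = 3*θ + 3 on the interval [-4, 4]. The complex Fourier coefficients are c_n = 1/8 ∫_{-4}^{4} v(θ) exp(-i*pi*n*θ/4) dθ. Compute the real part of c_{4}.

Since v is real-valued, Re(c_{4}) = 1/8 ∫_{-4}^{4} v(θ) cos(pi*θ) dθ = a_{4}/2.
Integrating by parts (boundary term plus one more integral), an antiderivative of (3*θ + 3) cos(pi*θ) is 3*θ*sin(pi*θ)/pi + 3*sin(pi*θ)/pi + 3*cos(pi*θ)/pi**2; evaluating from -4 to 4: ∫_{-4}^{4} (3*θ + 3) cos(pi*θ) dθ = (3/pi**2) - (3/pi**2) = 0.
Hence Re(c_{4}) = (1/8)·(0) = 0.

0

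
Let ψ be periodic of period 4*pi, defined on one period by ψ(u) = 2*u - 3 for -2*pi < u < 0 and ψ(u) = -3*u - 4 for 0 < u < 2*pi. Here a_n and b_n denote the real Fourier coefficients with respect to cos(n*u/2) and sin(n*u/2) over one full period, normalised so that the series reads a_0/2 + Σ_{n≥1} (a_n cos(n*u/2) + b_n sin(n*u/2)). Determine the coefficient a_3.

a_3 = (1/(2*pi)) ∫_{-2*pi}^{2*pi} ψ(u) cos(3*u/2) du.
Split the integral at the breakpoints.
Integrating by parts (boundary term plus one more integral), an antiderivative of (2*u - 3) cos(3*u/2) is 4*u*sin(3*u/2)/3 - 2*sin(3*u/2) + 8*cos(3*u/2)/9; evaluating from -2*pi to 0: ∫_{-2*pi}^{0} (2*u - 3) cos(3*u/2) du = (8/9) - (-8/9) = 16/9.
Integrating by parts (boundary term plus one more integral), an antiderivative of (-3*u - 4) cos(3*u/2) is -2*u*sin(3*u/2) - 8*sin(3*u/2)/3 - 4*cos(3*u/2)/3; evaluating from 0 to 2*pi: ∫_{0}^{2*pi} (-3*u - 4) cos(3*u/2) du = (4/3) - (-4/3) = 8/3.
Summing the pieces and multiplying by (1/(2*pi)) gives a_3 = 20/(9*pi).

20/(9*pi)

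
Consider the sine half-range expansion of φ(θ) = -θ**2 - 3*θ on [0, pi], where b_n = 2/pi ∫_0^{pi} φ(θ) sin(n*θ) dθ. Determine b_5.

b_5 = 2/pi ∫_0^{pi} (-θ**2 - 3*θ) sin(5*θ) dθ.
Integrating by parts twice (tabular method), an antiderivative of (-θ**2 - 3*θ) sin(5*θ) is θ**2*cos(5*θ)/5 - 2*θ*sin(5*θ)/25 + 3*θ*cos(5*θ)/5 - 3*sin(5*θ)/25 - 2*cos(5*θ)/125; evaluating from 0 to pi: ∫_{0}^{pi} (-θ**2 - 3*θ) sin(5*θ) dθ = (-pi**2/5 - 3*pi/5 + 2/125) - (-2/125) = -pi**2/5 - 3*pi/5 + 4/125.
Hence b_5 = (2/pi)·(-pi**2/5 - 3*pi/5 + 4/125) = 2*(-25*pi**2 - 75*pi + 4)/(125*pi).

2*(-25*pi**2 - 75*pi + 4)/(125*pi)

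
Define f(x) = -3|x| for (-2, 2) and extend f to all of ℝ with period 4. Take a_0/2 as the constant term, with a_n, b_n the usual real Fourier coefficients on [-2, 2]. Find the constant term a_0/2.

-3

a_0 = 1/2 ∫_{-2}^{2} f(x) dx = 1/2 · (-12) = -6.
So the constant term a_0/2 = -3.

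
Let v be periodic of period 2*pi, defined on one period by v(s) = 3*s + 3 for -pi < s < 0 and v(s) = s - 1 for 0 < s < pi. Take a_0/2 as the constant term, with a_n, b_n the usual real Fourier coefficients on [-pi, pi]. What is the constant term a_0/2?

a_0 = 1/pi ∫_{-pi}^{pi} v(s) ds = 1/pi · (pi*(2 - pi)) = 2 - pi.
So the constant term a_0/2 = 1 - pi/2.

1 - pi/2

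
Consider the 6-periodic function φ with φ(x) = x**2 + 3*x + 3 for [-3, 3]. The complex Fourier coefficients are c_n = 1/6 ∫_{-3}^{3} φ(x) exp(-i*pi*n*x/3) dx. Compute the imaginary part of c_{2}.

Since φ is real-valued, Im(c_{2}) = -1/6 ∫_{-3}^{3} φ(x) sin(2*pi*x/3) dx = -b_{2}/2.
Integrating by parts twice (tabular method), an antiderivative of (x**2 + 3*x + 3) sin(2*pi*x/3) is -3*x**2*cos(2*pi*x/3)/(2*pi) + 9*x*sin(2*pi*x/3)/(2*pi**2) - 9*x*cos(2*pi*x/3)/(2*pi) + 27*sin(2*pi*x/3)/(4*pi**2) - 9*cos(2*pi*x/3)/(2*pi) + 27*cos(2*pi*x/3)/(4*pi**3); evaluating from -3 to 3: ∫_{-3}^{3} (x**2 + 3*x + 3) sin(2*pi*x/3) dx = (9*(3 - 14*pi**2)/(4*pi**3)) - (9*(3 - 2*pi**2)/(4*pi**3)) = -27/pi.
Hence Im(c_{2}) = (-1/6)·(-27/pi) = 9/(2*pi).

9/(2*pi)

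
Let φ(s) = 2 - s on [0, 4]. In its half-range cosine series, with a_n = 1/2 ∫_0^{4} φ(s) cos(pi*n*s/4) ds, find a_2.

0

a_2 = 1/2 ∫_0^{4} (2 - s) cos(pi*s/2) ds.
Integrating by parts (boundary term plus one more integral), an antiderivative of (2 - s) cos(pi*s/2) is -2*s*sin(pi*s/2)/pi + 4*sin(pi*s/2)/pi - 4*cos(pi*s/2)/pi**2; evaluating from 0 to 4: ∫_{0}^{4} (2 - s) cos(pi*s/2) ds = (-4/pi**2) - (-4/pi**2) = 0.
Hence a_2 = (1/2)·(0) = 0.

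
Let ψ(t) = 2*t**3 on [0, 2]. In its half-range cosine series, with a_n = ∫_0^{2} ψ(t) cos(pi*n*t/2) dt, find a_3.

32*(4 - 9*pi**2)/(27*pi**4)

a_3 = ∫_0^{2} (2*t**3) cos(3*pi*t/2) dt.
Integrating by parts three times (tabular method), an antiderivative of (2*t**3) cos(3*pi*t/2) is 4*t**3*sin(3*pi*t/2)/(3*pi) + 8*t**2*cos(3*pi*t/2)/(3*pi**2) - 32*t*sin(3*pi*t/2)/(9*pi**3) - 64*cos(3*pi*t/2)/(27*pi**4); evaluating from 0 to 2: ∫_{0}^{2} (2*t**3) cos(3*pi*t/2) dt = (32*(2 - 9*pi**2)/(27*pi**4)) - (-64/(27*pi**4)) = 32*(4 - 9*pi**2)/(27*pi**4).
Hence a_3 = 32*(4 - 9*pi**2)/(27*pi**4).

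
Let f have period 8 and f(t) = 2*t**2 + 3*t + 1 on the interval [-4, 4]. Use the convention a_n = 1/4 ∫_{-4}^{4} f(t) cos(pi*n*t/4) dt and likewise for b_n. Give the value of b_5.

b_5 = 1/4 ∫_{-4}^{4} f(t) sin(5*pi*t/4) dt.
Integrating by parts twice (tabular method), an antiderivative of (2*t**2 + 3*t + 1) sin(5*pi*t/4) is -8*t**2*cos(5*pi*t/4)/(5*pi) + 64*t*sin(5*pi*t/4)/(25*pi**2) - 12*t*cos(5*pi*t/4)/(5*pi) + 48*sin(5*pi*t/4)/(25*pi**2) - 4*cos(5*pi*t/4)/(5*pi) + 256*cos(5*pi*t/4)/(125*pi**3); evaluating from -4 to 4: ∫_{-4}^{4} (2*t**2 + 3*t + 1) sin(5*pi*t/4) dt = (-256/(125*pi**3) + 36/pi) - (4*(-64 + 525*pi**2)/(125*pi**3)) = 96/(5*pi).
Hence b_5 = (1/4)·(96/(5*pi)) = 24/(5*pi).

24/(5*pi)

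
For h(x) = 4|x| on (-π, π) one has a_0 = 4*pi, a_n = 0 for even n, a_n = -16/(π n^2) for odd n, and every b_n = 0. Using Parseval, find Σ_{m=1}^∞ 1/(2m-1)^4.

pi**4/96

Parseval: a_0^2/2 + Σ a_n^2 = (1/π) ∫_{-π}^{π} h(x)^2 dx = 32*pi**2/3.
Subtract a_0^2/2 = 8*pi**2: Σ a_n^2 = 8*pi**2/3.
Only odd n contribute, with a_n^2 = 256/(π^2 n^4), so Σ_{m≥1} 1/(2m-1)^4 = π^2·(8*pi**2/3)/256 = pi**4/96.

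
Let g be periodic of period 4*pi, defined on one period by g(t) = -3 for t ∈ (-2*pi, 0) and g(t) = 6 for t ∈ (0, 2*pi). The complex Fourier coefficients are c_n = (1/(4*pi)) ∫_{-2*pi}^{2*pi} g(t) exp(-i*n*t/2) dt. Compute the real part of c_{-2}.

Since g is real-valued, Re(c_{-2}) = (1/(4*pi)) ∫_{-2*pi}^{2*pi} g(t) cos(-t) dt = a_{2}/2.
Split the integral at the breakpoints.
Directly, an antiderivative of (-3) cos(-t) is -3*sin(t); evaluating from -2*pi to 0: ∫_{-2*pi}^{0} (-3) cos(-t) dt = (0) - (0) = 0.
Directly, an antiderivative of (6) cos(-t) is 6*sin(t); evaluating from 0 to 2*pi: ∫_{0}^{2*pi} (6) cos(-t) dt = (0) - (0) = 0.
So ∫_{-2*pi}^{2*pi} g(t) cos(-t) dt = 0.
Hence Re(c_{-2}) = (1/(4*pi))·(0) = 0.

0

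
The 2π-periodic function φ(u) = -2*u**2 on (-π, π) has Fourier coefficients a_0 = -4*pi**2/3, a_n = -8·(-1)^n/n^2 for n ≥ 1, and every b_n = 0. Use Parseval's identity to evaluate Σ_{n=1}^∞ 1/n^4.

pi**4/90

Parseval: a_0^2/2 + Σ a_n^2 = (1/π) ∫_{-π}^{π} φ(u)^2 du = 8*pi**4/5.
Subtract a_0^2/2 = 8*pi**4/9: Σ a_n^2 = 32*pi**4/45.
Since a_n^2 = 64/n^4, Σ 1/n^4 = pi**4/90.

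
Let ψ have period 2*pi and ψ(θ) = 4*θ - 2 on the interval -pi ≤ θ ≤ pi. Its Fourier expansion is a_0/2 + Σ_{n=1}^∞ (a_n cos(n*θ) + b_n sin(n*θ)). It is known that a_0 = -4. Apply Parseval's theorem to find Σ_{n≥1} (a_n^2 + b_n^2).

32*pi**2/3

Parseval: a_0^2/2 + Σ_{n≥1} (a_n^2+b_n^2) = 1/pi ∫_{-pi}^{pi} ψ(θ)^2 dθ = 8 + 32*pi**2/3.
Subtract a_0^2/2 = 8: Σ (a_n^2+b_n^2) = 32*pi**2/3.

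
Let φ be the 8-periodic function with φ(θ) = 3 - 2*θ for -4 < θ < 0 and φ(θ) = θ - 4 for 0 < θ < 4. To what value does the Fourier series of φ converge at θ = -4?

11/2

At θ = -4 the one-sided limits are φ(-4^-) = 0 and φ(-4^+) = 11.
By Dirichlet's theorem the series converges to their average, [(0) + (11)]/2 = 11/2.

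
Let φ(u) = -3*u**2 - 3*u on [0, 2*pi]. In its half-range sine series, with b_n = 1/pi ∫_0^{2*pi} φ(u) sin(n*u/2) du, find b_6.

2 + 4*pi

b_6 = 1/pi ∫_0^{2*pi} (-3*u**2 - 3*u) sin(3*u) du.
Integrating by parts twice (tabular method), an antiderivative of (-3*u**2 - 3*u) sin(3*u) is u**2*cos(3*u) - 2*u*sin(3*u)/3 + u*cos(3*u) - sin(3*u)/3 - 2*cos(3*u)/9; evaluating from 0 to 2*pi: ∫_{0}^{2*pi} (-3*u**2 - 3*u) sin(3*u) du = (-2/9 + 2*pi + 4*pi**2) - (-2/9) = 2*pi*(1 + 2*pi).
Hence b_6 = (1/pi)·(2*pi*(1 + 2*pi)) = 2 + 4*pi.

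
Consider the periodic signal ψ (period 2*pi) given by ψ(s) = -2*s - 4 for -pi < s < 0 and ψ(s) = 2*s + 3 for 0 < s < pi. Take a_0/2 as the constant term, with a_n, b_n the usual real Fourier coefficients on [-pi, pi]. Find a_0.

a_0 = 1/pi ∫_{-pi}^{pi} ψ(s) ds = 1/pi · (pi*(-1 + 2*pi)) = -1 + 2*pi.

-1 + 2*pi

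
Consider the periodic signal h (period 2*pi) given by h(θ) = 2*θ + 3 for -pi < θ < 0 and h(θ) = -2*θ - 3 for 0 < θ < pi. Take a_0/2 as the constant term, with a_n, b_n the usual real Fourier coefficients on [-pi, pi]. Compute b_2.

0

b_2 = 1/pi ∫_{-pi}^{pi} h(θ) sin(2*θ) dθ.
Split the integral at the breakpoints.
Integrating by parts (boundary term plus one more integral), an antiderivative of (2*θ + 3) sin(2*θ) is -θ*cos(2*θ) + sin(2*θ)/2 - 3*cos(2*θ)/2; evaluating from -pi to 0: ∫_{-pi}^{0} (2*θ + 3) sin(2*θ) dθ = (-3/2) - (-3/2 + pi) = -pi.
Integrating by parts (boundary term plus one more integral), an antiderivative of (-2*θ - 3) sin(2*θ) is θ*cos(2*θ) - sin(2*θ)/2 + 3*cos(2*θ)/2; evaluating from 0 to pi: ∫_{0}^{pi} (-2*θ - 3) sin(2*θ) dθ = (3/2 + pi) - (3/2) = pi.
Summing the pieces and multiplying by (1/pi) gives b_2 = 0.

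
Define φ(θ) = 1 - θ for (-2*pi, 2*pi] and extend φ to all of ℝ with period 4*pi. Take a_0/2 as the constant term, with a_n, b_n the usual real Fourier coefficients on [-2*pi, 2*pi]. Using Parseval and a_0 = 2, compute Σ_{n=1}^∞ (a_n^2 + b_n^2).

Parseval: a_0^2/2 + Σ_{n≥1} (a_n^2+b_n^2) = (1/(2*pi)) ∫_{-2*pi}^{2*pi} φ(θ)^2 dθ = 2 + 8*pi**2/3.
Subtract a_0^2/2 = 2: Σ (a_n^2+b_n^2) = 8*pi**2/3.

8*pi**2/3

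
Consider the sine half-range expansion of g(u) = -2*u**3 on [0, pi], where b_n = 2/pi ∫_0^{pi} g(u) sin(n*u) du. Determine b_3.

b_3 = 2/pi ∫_0^{pi} (-2*u**3) sin(3*u) du.
Integrating by parts three times (tabular method), an antiderivative of (-2*u**3) sin(3*u) is 2*u**3*cos(3*u)/3 - 2*u**2*sin(3*u)/3 - 4*u*cos(3*u)/9 + 4*sin(3*u)/27; evaluating from 0 to pi: ∫_{0}^{pi} (-2*u**3) sin(3*u) du = (2*pi*(2 - 3*pi**2)/9) - (0) = 2*pi*(2 - 3*pi**2)/9.
Hence b_3 = (2/pi)·(2*pi*(2 - 3*pi**2)/9) = 8/9 - 4*pi**2/3.

8/9 - 4*pi**2/3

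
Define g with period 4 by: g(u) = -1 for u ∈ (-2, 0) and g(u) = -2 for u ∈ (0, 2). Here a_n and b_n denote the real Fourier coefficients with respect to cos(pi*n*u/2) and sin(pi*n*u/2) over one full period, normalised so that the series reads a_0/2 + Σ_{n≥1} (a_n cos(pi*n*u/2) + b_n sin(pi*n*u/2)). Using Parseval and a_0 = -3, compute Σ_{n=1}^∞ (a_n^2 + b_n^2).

1/2

Parseval: a_0^2/2 + Σ_{n≥1} (a_n^2+b_n^2) = 1/2 ∫_{-2}^{2} g(u)^2 du = 5.
Subtract a_0^2/2 = 9/2: Σ (a_n^2+b_n^2) = 1/2.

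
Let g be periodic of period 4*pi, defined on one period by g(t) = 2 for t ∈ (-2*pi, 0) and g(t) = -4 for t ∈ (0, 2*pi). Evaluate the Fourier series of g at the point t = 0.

At t = 0 the one-sided limits are g(0^-) = 2 and g(0^+) = -4.
By Dirichlet's theorem the series converges to their average, [(2) + (-4)]/2 = -1.

-1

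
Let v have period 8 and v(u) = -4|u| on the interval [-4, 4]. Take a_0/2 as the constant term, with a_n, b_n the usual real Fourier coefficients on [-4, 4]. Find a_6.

0

a_6 = 1/4 ∫_{-4}^{4} v(u) cos(3*pi*u/2) du.
v is even and cos(3*pi*u/2) is even, so the integrand is even and a_6 = 1/2 ∫_0^{4} v(u) cos(3*pi*u/2) du.
Integrating by parts (boundary term plus one more integral), an antiderivative of (-4*u) cos(3*pi*u/2) is -8*u*sin(3*pi*u/2)/(3*pi) - 16*cos(3*pi*u/2)/(9*pi**2); evaluating from 0 to 4: ∫_{0}^{4} (-4*u) cos(3*pi*u/2) du = (-16/(9*pi**2)) - (-16/(9*pi**2)) = 0.
Hence a_6 = (1/2)·(0) = 0.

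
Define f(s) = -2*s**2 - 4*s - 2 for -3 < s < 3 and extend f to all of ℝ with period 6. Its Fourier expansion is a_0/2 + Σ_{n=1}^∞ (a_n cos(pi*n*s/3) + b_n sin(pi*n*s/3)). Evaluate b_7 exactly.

-24/(7*pi)

b_7 = 1/3 ∫_{-3}^{3} f(s) sin(7*pi*s/3) ds.
Integrating by parts twice (tabular method), an antiderivative of (-2*s**2 - 4*s - 2) sin(7*pi*s/3) is 6*s**2*cos(7*pi*s/3)/(7*pi) - 36*s*sin(7*pi*s/3)/(49*pi**2) + 12*s*cos(7*pi*s/3)/(7*pi) - 36*sin(7*pi*s/3)/(49*pi**2) - 108*cos(7*pi*s/3)/(343*pi**3) + 6*cos(7*pi*s/3)/(7*pi); evaluating from -3 to 3: ∫_{-3}^{3} (-2*s**2 - 4*s - 2) sin(7*pi*s/3) ds = (12*(9 - 392*pi**2)/(343*pi**3)) - (12*(9 - 98*pi**2)/(343*pi**3)) = -72/(7*pi).
Hence b_7 = (1/3)·(-72/(7*pi)) = -24/(7*pi).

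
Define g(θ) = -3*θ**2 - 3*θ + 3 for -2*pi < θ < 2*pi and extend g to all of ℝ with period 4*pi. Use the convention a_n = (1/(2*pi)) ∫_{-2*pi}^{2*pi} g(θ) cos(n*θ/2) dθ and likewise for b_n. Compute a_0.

a_0 = (1/(2*pi)) ∫_{-2*pi}^{2*pi} g(θ) dθ = (1/(2*pi)) · (-16*pi**3 + 12*pi) = 6 - 8*pi**2.

6 - 8*pi**2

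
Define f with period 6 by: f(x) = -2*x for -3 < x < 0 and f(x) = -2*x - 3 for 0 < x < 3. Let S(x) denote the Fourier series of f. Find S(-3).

x = -3 differs from x = 3 by -1 full period(s), and the series is 6-periodic.
At x = 3 the one-sided limits are f(3^-) = -9 and f(3^+) = 6.
By Dirichlet's theorem the series converges to their average, [(-9) + (6)]/2 = -3/2.

-3/2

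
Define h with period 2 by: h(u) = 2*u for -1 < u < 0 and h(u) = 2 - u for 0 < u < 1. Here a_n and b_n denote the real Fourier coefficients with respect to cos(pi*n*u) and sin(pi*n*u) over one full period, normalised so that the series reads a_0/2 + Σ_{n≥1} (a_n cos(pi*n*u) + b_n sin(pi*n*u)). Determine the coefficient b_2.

-1/(2*pi)

b_2 = ∫_{-1}^{1} h(u) sin(2*pi*u) du.
Split the integral at the breakpoints.
Integrating by parts (boundary term plus one more integral), an antiderivative of (2*u) sin(2*pi*u) is -u*cos(2*pi*u)/pi + sin(2*pi*u)/(2*pi**2); evaluating from -1 to 0: ∫_{-1}^{0} (2*u) sin(2*pi*u) du = (0) - (1/pi) = -1/pi.
Integrating by parts (boundary term plus one more integral), an antiderivative of (2 - u) sin(2*pi*u) is u*cos(2*pi*u)/(2*pi) - sin(2*pi*u)/(4*pi**2) - cos(2*pi*u)/pi; evaluating from 0 to 1: ∫_{0}^{1} (2 - u) sin(2*pi*u) du = (-1/(2*pi)) - (-1/pi) = 1/(2*pi).
Summing the pieces gives b_2 = -1/(2*pi).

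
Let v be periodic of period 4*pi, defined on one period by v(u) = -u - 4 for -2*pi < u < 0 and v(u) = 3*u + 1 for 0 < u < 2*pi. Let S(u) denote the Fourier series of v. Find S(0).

-3/2

At u = 0 the one-sided limits are v(0^-) = -4 and v(0^+) = 1.
By Dirichlet's theorem the series converges to their average, [(-4) + (1)]/2 = -3/2.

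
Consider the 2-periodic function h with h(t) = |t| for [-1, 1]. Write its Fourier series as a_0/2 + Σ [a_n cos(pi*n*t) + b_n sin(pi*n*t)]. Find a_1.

-4/pi**2

a_1 = ∫_{-1}^{1} h(t) cos(pi*t) dt.
h is even and cos(pi*t) is even, so the integrand is even and a_1 = 2 ∫_0^{1} h(t) cos(pi*t) dt.
Integrating by parts (boundary term plus one more integral), an antiderivative of (t) cos(pi*t) is t*sin(pi*t)/pi + cos(pi*t)/pi**2; evaluating from 0 to 1: ∫_{0}^{1} (t) cos(pi*t) dt = (-1/pi**2) - (pi**(-2)) = -2/pi**2.
Hence a_1 = 2·(-2/pi**2) = -4/pi**2.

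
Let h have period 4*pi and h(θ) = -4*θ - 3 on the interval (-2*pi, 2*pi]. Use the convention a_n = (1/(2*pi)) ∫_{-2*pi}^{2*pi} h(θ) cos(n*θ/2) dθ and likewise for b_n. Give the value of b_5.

b_5 = (1/(2*pi)) ∫_{-2*pi}^{2*pi} h(θ) sin(5*θ/2) dθ.
Integrating by parts (boundary term plus one more integral), an antiderivative of (-4*θ - 3) sin(5*θ/2) is 8*θ*cos(5*θ/2)/5 - 16*sin(5*θ/2)/25 + 6*cos(5*θ/2)/5; evaluating from -2*pi to 2*pi: ∫_{-2*pi}^{2*pi} (-4*θ - 3) sin(5*θ/2) dθ = (-16*pi/5 - 6/5) - (-6/5 + 16*pi/5) = -32*pi/5.
Hence b_5 = (1/(2*pi))·(-32*pi/5) = -16/5.

-16/5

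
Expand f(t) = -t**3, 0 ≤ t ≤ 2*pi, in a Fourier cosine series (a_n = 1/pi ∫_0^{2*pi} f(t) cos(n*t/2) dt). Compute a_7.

a_7 = 1/pi ∫_0^{2*pi} (-t**3) cos(7*t/2) dt.
Integrating by parts three times (tabular method), an antiderivative of (-t**3) cos(7*t/2) is -2*t**3*sin(7*t/2)/7 - 12*t**2*cos(7*t/2)/49 + 48*t*sin(7*t/2)/343 + 96*cos(7*t/2)/2401; evaluating from 0 to 2*pi: ∫_{0}^{2*pi} (-t**3) cos(7*t/2) dt = (-96/2401 + 48*pi**2/49) - (96/2401) = -192/2401 + 48*pi**2/49.
Hence a_7 = (1/pi)·(-192/2401 + 48*pi**2/49) = 48*(-4 + 49*pi**2)/(2401*pi).

48*(-4 + 49*pi**2)/(2401*pi)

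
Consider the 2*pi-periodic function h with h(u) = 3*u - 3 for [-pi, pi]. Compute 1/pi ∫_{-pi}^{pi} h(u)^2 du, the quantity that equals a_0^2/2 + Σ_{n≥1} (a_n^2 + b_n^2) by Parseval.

1/pi ∫_{-pi}^{pi} h(u)^2 du = 1/pi · (6*pi*(3 + pi**2)) = 18 + 6*pi**2.

18 + 6*pi**2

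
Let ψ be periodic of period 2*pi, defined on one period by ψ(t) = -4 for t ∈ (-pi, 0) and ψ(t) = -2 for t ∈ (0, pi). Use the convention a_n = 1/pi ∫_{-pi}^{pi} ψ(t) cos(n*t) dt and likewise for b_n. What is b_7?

b_7 = 1/pi ∫_{-pi}^{pi} ψ(t) sin(7*t) dt.
Split the integral at the breakpoints.
Directly, an antiderivative of (-4) sin(7*t) is 4*cos(7*t)/7; evaluating from -pi to 0: ∫_{-pi}^{0} (-4) sin(7*t) dt = (4/7) - (-4/7) = 8/7.
Directly, an antiderivative of (-2) sin(7*t) is 2*cos(7*t)/7; evaluating from 0 to pi: ∫_{0}^{pi} (-2) sin(7*t) dt = (-2/7) - (2/7) = -4/7.
Summing the pieces and multiplying by (1/pi) gives b_7 = 4/(7*pi).

4/(7*pi)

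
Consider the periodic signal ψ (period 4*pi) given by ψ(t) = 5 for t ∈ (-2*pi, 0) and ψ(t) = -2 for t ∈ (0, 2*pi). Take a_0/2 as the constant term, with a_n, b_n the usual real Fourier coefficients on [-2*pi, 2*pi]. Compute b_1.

-14/pi

b_1 = (1/(2*pi)) ∫_{-2*pi}^{2*pi} ψ(t) sin(t/2) dt.
Split the integral at the breakpoints.
Directly, an antiderivative of (5) sin(t/2) is -10*cos(t/2); evaluating from -2*pi to 0: ∫_{-2*pi}^{0} (5) sin(t/2) dt = (-10) - (10) = -20.
Directly, an antiderivative of (-2) sin(t/2) is 4*cos(t/2); evaluating from 0 to 2*pi: ∫_{0}^{2*pi} (-2) sin(t/2) dt = (-4) - (4) = -8.
Summing the pieces and multiplying by (1/(2*pi)) gives b_1 = -14/pi.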